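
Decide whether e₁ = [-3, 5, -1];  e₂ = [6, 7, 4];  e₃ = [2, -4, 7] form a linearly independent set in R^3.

Row-reduce the matrix whose columns are e₁, e₂, e₃.
The reduction yields 3 nonzero rows, so the rank is 3.
Since rank = 3 (the number of vectors), the set is linearly independent.

linearly independent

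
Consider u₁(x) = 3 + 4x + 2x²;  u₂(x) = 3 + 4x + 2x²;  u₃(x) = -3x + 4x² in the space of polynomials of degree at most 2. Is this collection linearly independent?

linearly dependent

Take coordinates with respect to the standard basis {1, x, x²}.
Two of the vectors are equal, giving an immediate dependence.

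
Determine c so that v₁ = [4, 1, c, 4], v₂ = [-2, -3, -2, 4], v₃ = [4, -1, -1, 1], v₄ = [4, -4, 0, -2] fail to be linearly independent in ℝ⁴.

Dependence holds iff the 4×4 matrix [v₁ v₂ v₃ v₄] is singular.
The determinant works out to -96*c - 204.
Solving -96*c - 204 = 0 yields c = -17/8.

c = -17/8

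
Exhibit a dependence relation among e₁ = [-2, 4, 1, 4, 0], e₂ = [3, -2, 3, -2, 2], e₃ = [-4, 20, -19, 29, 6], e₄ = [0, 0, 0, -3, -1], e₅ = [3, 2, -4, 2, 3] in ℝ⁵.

Solve the homogeneous system with e₁, e₂, e₃, e₄, e₅ as columns by row-reducing the coefficient matrix.
One solution (up to scaling) is (2, -3, -1, -3, 3).

2e₁ - 3e₂ - e₃ - 3e₄ + 3e₅ = 0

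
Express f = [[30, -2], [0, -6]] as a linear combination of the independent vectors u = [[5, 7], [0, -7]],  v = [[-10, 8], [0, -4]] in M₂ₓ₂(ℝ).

Identify each element with its coordinate vector in ℝ⁴ via {E₁₁, E₁₂, E₂₁, E₂₂}.
Write f = c₁u + c₂v and equate components.
The system has the unique solution (c₁, c₂) = (2, -2).

f = 2u - 2v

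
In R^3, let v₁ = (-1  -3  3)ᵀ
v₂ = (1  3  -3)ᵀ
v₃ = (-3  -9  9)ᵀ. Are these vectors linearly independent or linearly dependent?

linearly dependent

Form the 3×3 matrix with these as columns; its determinant is 0.
A zero determinant means the columns are linearly dependent.
Indeed v₁ + v₂ = 0.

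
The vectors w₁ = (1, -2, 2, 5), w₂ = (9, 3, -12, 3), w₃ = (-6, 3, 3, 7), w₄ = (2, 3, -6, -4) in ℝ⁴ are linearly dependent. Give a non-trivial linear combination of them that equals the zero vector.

Set up α₁w₁ + … + α₄w₄ = 0 and solve the homogeneous system.
The free variable yields coefficients (3, -1, 0, 3) (any nonzero multiple also works).

3w₁ - w₂ + 3w₄ = 0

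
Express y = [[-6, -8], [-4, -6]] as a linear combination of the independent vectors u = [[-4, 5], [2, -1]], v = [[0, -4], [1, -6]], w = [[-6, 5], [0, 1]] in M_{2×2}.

y = -3u + 2v + 3w

Work in coordinates with respect to the standard basis {E₁₁, E₁₂, E₂₁, E₂₂}.
Solve the system with u, v, w as columns and y as the right-hand side.
The system has the unique solution (a₁, a₂, a₃) = (-3, 2, 3).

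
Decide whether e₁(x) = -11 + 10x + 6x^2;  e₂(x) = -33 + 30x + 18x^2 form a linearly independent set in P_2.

Write each element as a coordinate vector in ℝ³ using {1, x, x^2}.
Place the vectors as rows of a 2×3 matrix and reduce to echelon form.
The reduction yields 1 nonzero row, so the rank is 1.
Since rank 1 < 2, the set is linearly dependent.
Indeed 3e₁ - e₂ = 0.

linearly dependent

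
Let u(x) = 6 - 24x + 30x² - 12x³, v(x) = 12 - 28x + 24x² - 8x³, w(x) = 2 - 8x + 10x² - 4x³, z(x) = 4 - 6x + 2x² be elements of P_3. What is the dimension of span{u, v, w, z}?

Use coordinates relative to {1, x, …, x³}.
Row-reduce the 4×4 matrix with these as rows.
The echelon form has 2 nonzero rows, so the rank is 2.

2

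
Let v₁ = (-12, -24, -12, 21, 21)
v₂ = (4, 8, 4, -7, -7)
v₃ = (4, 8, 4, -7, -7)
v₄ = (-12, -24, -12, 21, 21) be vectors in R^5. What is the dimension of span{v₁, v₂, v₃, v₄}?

Form the matrix with v₁, v₂, v₃, v₄ as columns and reduce.
There is 1 pivot column, so rank = 1.

1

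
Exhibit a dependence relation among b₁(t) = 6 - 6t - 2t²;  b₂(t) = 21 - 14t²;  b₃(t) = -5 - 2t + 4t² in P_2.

b₁ - b₂ - 3b₃ = 0

Write each element as a vector in ℝ³ using {1, t, t²}.
Row-reduce the matrix with b₁, b₂, b₃ as columns; the null space gives the coefficients.
The free variable yields coefficients (1, -1, -3) (any nonzero multiple also works).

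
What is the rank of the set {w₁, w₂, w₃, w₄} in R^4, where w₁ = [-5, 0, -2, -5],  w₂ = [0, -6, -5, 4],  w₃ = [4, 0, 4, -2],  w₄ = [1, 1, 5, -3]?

4

Apply Gaussian elimination to the matrix whose rows are w₁, w₂, w₃, w₄.
There are 4 pivot columns, so rank = 4.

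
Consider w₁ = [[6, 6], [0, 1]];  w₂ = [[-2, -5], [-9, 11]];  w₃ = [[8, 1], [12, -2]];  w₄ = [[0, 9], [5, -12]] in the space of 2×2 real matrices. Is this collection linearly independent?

Write each element as a coordinate vector in ℝ⁴ using {E₁₁, E₁₂, E₂₁, E₂₂}.
Place the vectors as rows of a 4×4 matrix and reduce to echelon form.
The reduction yields 4 nonzero rows, so the rank is 4.
Since rank = 4 (the number of vectors), the set is linearly independent.

linearly independent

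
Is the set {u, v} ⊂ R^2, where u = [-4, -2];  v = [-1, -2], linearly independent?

linearly independent

Form the 2×2 matrix with these as columns; its determinant is 6.
A nonzero determinant means the columns are linearly independent.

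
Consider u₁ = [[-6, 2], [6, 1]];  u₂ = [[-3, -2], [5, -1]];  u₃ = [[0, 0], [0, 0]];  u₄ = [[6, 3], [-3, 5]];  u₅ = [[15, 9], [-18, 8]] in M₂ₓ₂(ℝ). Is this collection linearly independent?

linearly dependent

Take coordinates with respect to the standard basis {E₁₁, E₁₂, E₂₁, E₂₂}.
There are 5 vectors in a 4-dimensional space, so they cannot be linearly independent.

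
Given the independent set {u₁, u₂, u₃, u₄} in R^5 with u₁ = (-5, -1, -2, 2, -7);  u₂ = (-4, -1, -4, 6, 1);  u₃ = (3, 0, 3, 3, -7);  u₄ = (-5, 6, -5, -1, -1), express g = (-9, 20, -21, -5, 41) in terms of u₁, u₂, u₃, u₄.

g = -4u₁ + 2u₂ - 2u₃ + 3u₄

Set up the augmented matrix [u₁ | u₂ | u₃ | u₄ | g] and row-reduce.
Row-reducing the augmented matrix gives the unique coefficients (c₁, …, c₄) = (-4, 2, -2, 3).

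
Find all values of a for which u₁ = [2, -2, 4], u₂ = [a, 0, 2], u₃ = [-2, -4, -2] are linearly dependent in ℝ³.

a = 6/5

Place the vectors as rows of a 3×3 matrix; dependence ⇔ determinant zero.
Cofactor expansion gives det = 24 - 20*a.
Solving 24 - 20*a = 0 yields a = 6/5.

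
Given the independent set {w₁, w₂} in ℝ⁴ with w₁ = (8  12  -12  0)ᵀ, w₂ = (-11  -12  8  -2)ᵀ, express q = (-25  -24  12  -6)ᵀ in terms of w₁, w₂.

Since w₁, w₂ are independent, the coefficients expressing q are uniquely determined by a linear system.
Row-reducing the augmented matrix gives the unique coefficients (α₁, α₂) = (1, 3).

q = w₁ + 3w₂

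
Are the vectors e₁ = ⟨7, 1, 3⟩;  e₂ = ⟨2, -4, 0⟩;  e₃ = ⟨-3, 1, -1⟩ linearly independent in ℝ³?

linearly dependent

Place the vectors as rows of a 3×3 matrix and reduce to echelon form.
The reduction yields 2 nonzero rows, so the rank is 2.
Since rank 2 < 3, the set is linearly dependent.
Indeed e₁ + e₂ + 3e₃ = 0.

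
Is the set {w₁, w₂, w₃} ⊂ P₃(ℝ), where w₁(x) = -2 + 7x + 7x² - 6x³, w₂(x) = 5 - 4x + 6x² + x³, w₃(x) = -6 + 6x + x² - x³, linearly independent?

Write each element as a coordinate vector in ℝ⁴ using {1, x, …, x³}.
Place the vectors as rows of a 3×4 matrix and reduce to echelon form.
The reduction yields 3 nonzero rows, so the rank is 3.
Since rank = 3 (the number of vectors), the set is linearly independent.

linearly independent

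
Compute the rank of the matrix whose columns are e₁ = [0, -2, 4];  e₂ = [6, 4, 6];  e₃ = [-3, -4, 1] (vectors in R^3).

Form the matrix with e₁, e₂, e₃ as columns and reduce.
The echelon form has 2 nonzero rows, so the rank is 2.

rank 2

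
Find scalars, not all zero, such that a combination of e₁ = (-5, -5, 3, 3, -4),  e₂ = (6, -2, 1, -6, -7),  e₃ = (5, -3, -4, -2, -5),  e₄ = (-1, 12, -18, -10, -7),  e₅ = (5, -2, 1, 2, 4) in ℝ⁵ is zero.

2e₁ + e₂ - 2e₃ + e₄ + 3e₅ = 0

Set up α₁e₁ + … + α₅e₅ = 0 and solve the homogeneous system.
The free variable yields coefficients (2, 1, -2, 1, 3) (any nonzero multiple also works).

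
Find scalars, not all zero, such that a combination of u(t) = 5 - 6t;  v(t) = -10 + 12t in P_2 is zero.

2u + v = 0

Take coordinates with respect to {1, t, t^2}.
Write the vectors as columns of a matrix and find a nonzero vector in its null space.
The free variable yields coefficients (2, 1) (any nonzero multiple also works).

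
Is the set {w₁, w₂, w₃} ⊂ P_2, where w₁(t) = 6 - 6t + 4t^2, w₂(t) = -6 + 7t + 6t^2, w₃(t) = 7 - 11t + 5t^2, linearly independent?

Write each element as a coordinate vector in ℝ³ using {1, t, t^2}.
The matrix [w₁|w₂|w₃] has determinant 242.
A nonzero determinant means the columns are linearly independent.

linearly independent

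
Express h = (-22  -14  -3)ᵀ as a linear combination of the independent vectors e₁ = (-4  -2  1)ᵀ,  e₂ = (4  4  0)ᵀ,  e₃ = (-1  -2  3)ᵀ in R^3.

h = 3e₁ - 3e₂ - 2e₃

Write h = a₁e₁ + … + a₃e₃ and equate components.
Back-substitution yields (a₁, a₂, a₃) = (3, -3, -2).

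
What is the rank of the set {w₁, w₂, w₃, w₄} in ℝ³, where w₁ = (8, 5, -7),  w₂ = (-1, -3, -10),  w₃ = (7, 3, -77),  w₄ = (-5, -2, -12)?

Put the 3×4 matrix [w₁|w₂|w₃|w₄] into echelon form.
There are 3 pivot columns, so rank = 3.
(With 4 elements in a 3-dimensional space the rank is at most 3.)

3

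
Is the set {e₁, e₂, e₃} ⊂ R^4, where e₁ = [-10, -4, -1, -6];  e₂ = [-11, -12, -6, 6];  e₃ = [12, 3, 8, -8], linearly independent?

linearly independent

Place the vectors as rows of a 3×4 matrix and reduce to echelon form.
The reduction yields 3 nonzero rows, so the rank is 3.
Since rank = 3 (the number of vectors), the set is linearly independent.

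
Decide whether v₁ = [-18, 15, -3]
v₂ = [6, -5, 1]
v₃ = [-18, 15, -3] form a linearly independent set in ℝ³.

One vector is a scalar multiple of another, so the set is dependent.

linearly dependent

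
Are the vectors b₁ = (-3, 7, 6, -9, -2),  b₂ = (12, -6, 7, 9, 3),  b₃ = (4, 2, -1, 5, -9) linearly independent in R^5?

linearly independent

Place the vectors as rows of a 3×5 matrix and reduce to echelon form.
The reduction yields 3 nonzero rows, so the rank is 3.
Since rank = 3 (the number of vectors), the set is linearly independent.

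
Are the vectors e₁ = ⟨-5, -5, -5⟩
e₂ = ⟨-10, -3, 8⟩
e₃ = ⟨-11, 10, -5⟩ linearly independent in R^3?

Place the vectors as rows of a 3×3 matrix and reduce to echelon form.
The reduction yields 3 nonzero rows, so the rank is 3.
Since rank = 3 (the number of vectors), the set is linearly independent.

linearly independent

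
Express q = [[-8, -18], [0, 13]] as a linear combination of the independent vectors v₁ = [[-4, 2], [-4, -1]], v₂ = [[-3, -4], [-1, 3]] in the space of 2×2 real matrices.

Work in coordinates with respect to the standard basis {E₁₁, E₁₂, E₂₁, E₂₂}.
Since v₁, v₂ are independent, the coefficients expressing q are uniquely determined by a linear system.
The system has the unique solution (a₁, a₂) = (-1, 4).

q = -v₁ + 4v₂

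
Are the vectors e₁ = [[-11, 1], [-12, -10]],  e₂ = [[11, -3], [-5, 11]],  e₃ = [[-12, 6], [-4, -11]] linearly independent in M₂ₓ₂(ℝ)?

linearly independent

Take coordinates with respect to the standard basis {E₁₁, E₁₂, E₂₁, E₂₂}.
Row-reduce the matrix whose columns are e₁, e₂, e₃.
The reduction yields 3 nonzero rows, so the rank is 3.
Since rank = 3 (the number of vectors), the set is linearly independent.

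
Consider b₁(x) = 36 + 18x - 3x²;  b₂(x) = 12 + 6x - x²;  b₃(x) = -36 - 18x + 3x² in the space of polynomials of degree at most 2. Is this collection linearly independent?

Take coordinates with respect to the standard basis {1, x, x²}.
Form the 3×3 matrix with these as columns; its determinant is 0.
A zero determinant means the columns are linearly dependent.
Indeed b₁ - 3b₂ = 0.

linearly dependent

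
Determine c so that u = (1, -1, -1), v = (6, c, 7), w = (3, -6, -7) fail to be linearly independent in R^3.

Dependence holds iff the 3×3 matrix [u v w] is singular.
The determinant works out to 15 - 4*c.
Solving 15 - 4*c = 0 yields c = 15/4.

c = 15/4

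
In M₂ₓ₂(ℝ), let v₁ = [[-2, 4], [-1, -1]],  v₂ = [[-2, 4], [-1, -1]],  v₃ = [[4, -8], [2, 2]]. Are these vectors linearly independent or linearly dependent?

linearly dependent

Write each element as a coordinate vector in ℝ⁴ using {E₁₁, E₁₂, E₂₁, E₂₂}.
Row-reduce the matrix whose columns are v₁, v₂, v₃.
The reduction yields 1 nonzero row, so the rank is 1.
Since rank 1 < 3, the set is linearly dependent.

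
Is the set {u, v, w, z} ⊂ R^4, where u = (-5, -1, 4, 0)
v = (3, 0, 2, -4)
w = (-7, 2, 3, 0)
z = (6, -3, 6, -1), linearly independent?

Row-reduce the matrix whose columns are u, v, w, z.
The reduction yields 4 nonzero rows, so the rank is 4.
Since rank = 4 (the number of vectors), the set is linearly independent.

linearly independent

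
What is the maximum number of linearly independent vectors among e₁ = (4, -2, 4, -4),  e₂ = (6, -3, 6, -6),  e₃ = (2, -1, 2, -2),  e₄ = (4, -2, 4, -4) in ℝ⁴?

1

Row-reduce the 4×4 matrix with these as rows.
Exactly 1 pivot survives; hence the rank is 1.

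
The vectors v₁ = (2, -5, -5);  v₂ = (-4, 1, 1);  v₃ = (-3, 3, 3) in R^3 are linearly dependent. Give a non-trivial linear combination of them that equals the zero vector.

v₁ - v₂ + 2v₃ = 0

Row-reduce the matrix with v₁, v₂, v₃ as columns; the null space gives the coefficients.
The free variable yields coefficients (1, -1, 2) (any nonzero multiple also works).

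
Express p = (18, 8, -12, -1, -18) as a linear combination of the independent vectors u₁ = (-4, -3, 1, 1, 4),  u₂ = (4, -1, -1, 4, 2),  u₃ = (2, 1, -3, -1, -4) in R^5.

Write p = a₁u₁ + … + a₃u₃ and equate components.
Back-substitution yields (a₁, a₂, a₃) = (-2, 1, 3).

p = -2u₁ + u₂ + 3u₃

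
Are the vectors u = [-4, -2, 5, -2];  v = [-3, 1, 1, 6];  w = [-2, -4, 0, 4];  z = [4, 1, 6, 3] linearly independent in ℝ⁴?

Row-reduce the matrix whose columns are u, v, w, z.
The reduction yields 4 nonzero rows, so the rank is 4.
Since rank = 4 (the number of vectors), the set is linearly independent.

linearly independent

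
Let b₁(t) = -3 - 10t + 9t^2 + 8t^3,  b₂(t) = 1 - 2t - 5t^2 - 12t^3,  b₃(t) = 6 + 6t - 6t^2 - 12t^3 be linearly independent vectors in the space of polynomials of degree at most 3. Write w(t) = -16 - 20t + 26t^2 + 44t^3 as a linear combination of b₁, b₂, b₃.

Identify each element with its coordinate vector in ℝ⁴ via {1, t, …, t^3}.
Since b₁, b₂, b₃ are independent, the coefficients expressing w are uniquely determined by a linear system.
The system has the unique solution (a₁, a₂, a₃) = (1, -1, -2).

w = b₁ - b₂ - 2b₃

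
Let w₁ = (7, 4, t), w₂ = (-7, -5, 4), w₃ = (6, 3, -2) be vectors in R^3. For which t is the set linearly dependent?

Dependence holds iff the 3×3 matrix [w₁ w₂ w₃] is singular.
The determinant works out to 9*t + 26.
Solving 9*t + 26 = 0 yields t = -26/9.

t = -26/9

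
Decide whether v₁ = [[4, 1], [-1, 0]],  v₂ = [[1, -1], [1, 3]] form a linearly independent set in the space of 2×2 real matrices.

Write each element as a coordinate vector in ℝ⁴ using {E₁₁, E₁₂, E₂₁, E₂₂}.
Place the vectors as rows of a 2×4 matrix and reduce to echelon form.
The reduction yields 2 nonzero rows, so the rank is 2.
Since rank = 2 (the number of vectors), the set is linearly independent.

linearly independent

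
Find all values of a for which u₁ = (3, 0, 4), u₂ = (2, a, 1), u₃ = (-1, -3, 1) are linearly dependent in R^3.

The vectors are dependent exactly when the determinant of the matrix with rows u₁, u₂, u₃ vanishes.
The determinant works out to 7*a - 15.
Setting this to zero gives a = 15/7.

a = 15/7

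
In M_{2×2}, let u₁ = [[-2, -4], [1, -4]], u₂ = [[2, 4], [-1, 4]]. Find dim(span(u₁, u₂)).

1

Use coordinates relative to {E₁₁, E₁₂, E₂₁, E₂₂}.
Row-reduce the 2×4 matrix with these as rows.
Reduction leaves 1 leading entry, giving rank 1.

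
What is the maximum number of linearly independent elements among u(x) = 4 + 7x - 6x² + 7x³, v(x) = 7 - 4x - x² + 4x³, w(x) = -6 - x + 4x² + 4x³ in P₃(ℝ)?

3

Represent each element by its coordinate vector in ℝ⁴.
Apply Gaussian elimination to the matrix whose rows are u, v, w.
The echelon form has 3 nonzero rows, so the rank is 3.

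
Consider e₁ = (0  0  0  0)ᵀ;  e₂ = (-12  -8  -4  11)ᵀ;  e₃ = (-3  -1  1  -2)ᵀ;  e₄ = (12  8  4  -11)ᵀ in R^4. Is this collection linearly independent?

linearly dependent

One of the vectors is the zero vector, so the set is linearly dependent.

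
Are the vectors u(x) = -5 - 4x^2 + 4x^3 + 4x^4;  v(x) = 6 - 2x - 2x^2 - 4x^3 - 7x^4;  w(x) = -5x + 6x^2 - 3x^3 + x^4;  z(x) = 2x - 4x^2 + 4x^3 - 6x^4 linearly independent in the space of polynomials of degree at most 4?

linearly independent

Write each element as a coordinate vector in ℝ⁵ using {1, x, …, x^4}.
Place the vectors as rows of a 4×5 matrix and reduce to echelon form.
The reduction yields 4 nonzero rows, so the rank is 4.
Since rank = 4 (the number of vectors), the set is linearly independent.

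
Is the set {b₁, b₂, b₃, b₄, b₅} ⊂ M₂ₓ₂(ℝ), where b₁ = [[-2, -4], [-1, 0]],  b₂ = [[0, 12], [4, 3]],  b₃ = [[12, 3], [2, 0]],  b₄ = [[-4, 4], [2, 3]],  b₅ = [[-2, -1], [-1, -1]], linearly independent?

linearly dependent

Take coordinates with respect to the standard basis {E₁₁, E₁₂, E₂₁, E₂₂}.
There are 5 vectors in a 4-dimensional space, so they cannot be linearly independent.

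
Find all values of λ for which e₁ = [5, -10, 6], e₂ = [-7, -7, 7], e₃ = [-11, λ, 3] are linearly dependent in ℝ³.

Dependence holds iff the 3×3 matrix [e₁ e₂ e₃] is singular.
The determinant works out to -77*λ - 7.
Solving -77*λ - 7 = 0 yields λ = -1/11.

λ = -1/11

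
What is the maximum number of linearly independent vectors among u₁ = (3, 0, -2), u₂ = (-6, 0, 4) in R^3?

Put the 3×2 matrix [u₁|u₂] into echelon form.
Reduction leaves 1 leading entry, giving rank 1.

1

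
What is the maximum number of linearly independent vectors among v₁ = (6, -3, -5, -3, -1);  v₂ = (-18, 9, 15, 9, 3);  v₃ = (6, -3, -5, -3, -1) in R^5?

1

Row-reduce the 3×5 matrix with these as rows.
The echelon form has 1 nonzero row, so the rank is 1.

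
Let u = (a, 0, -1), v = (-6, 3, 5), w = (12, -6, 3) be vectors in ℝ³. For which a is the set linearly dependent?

The set is linearly dependent precisely when det[u; v; w] = 0.
Cofactor expansion gives det = 39*a.
Solving 39*a = 0 yields a = 0.

a = 0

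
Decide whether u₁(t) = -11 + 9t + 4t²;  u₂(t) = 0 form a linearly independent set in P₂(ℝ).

Write each element as a coordinate vector in ℝ³ using {1, t, t²}.
One of the vectors is the zero vector, so the set is linearly dependent.

linearly dependent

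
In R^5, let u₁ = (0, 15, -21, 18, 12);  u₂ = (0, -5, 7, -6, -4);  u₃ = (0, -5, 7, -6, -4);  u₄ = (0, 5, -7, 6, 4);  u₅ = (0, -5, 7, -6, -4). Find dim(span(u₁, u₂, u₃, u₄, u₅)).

1

Apply Gaussian elimination to the matrix whose rows are u₁, u₂, u₃, u₄, u₅.
There is 1 pivot column, so rank = 1.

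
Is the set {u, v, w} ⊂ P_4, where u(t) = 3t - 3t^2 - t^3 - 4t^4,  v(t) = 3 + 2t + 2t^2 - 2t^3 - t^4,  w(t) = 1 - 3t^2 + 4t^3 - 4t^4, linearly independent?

linearly independent

Write each element as a coordinate vector in ℝ⁵ using {1, t, …, t^4}.
Row-reduce the matrix whose columns are u, v, w.
The reduction yields 3 nonzero rows, so the rank is 3.
Since rank = 3 (the number of vectors), the set is linearly independent.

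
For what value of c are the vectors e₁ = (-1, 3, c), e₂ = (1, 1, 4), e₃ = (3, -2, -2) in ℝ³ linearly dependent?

c = 36/5

Place the vectors as rows of a 3×3 matrix; dependence ⇔ determinant zero.
Expanding, det = 36 - 5*c.
Setting this to zero gives c = 36/5.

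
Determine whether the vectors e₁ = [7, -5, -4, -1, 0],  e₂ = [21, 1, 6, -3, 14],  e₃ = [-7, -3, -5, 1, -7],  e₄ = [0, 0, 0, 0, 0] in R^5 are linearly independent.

linearly dependent

One of the vectors is the zero vector, so the set is linearly dependent.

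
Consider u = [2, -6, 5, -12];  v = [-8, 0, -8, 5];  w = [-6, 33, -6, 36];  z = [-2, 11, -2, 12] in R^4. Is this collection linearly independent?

One vector is a scalar multiple of another, so the set is dependent.

linearly dependent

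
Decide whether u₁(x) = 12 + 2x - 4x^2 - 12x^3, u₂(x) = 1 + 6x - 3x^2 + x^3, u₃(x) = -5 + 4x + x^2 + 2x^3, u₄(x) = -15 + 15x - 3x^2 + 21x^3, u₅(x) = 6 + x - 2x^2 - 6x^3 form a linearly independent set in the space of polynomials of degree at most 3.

linearly dependent

Take coordinates with respect to the standard basis {1, x, …, x^3}.
There are 5 vectors in a 4-dimensional space, so they cannot be linearly independent.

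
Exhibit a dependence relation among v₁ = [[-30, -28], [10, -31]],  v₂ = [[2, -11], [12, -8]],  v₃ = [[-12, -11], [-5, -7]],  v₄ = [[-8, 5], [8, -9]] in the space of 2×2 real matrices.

v₁ - v₂ - 2v₃ - v₄ = 0

Pass to coordinate vectors relative to the basis {E₁₁, E₁₂, E₂₁, E₂₂}.
Solve the homogeneous system with v₁, v₂, v₃, v₄ as columns by row-reducing the coefficient matrix.
One solution (up to scaling) is (1, -1, -2, -1).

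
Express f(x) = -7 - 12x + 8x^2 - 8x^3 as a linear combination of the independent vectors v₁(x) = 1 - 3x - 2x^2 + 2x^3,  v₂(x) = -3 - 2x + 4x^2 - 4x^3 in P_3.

Work in coordinates with respect to the standard basis {1, x, …, x^3}.
Since v₁, v₂ are independent, the coefficients expressing f are uniquely determined by a linear system.
The system has the unique solution (c₁, c₂) = (2, 3).

f = 2v₁ + 3v₂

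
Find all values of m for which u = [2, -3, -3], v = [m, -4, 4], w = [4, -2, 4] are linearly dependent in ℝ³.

m = 56/9

Place the vectors as rows of a 3×3 matrix; dependence ⇔ determinant zero.
Expanding, det = 18*m - 112.
This vanishes exactly when m = 56/9.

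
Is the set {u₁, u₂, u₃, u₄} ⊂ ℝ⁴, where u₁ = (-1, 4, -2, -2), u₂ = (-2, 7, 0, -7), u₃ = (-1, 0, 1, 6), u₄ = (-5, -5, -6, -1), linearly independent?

linearly independent

Form the 4×4 matrix with these as columns; its determinant is 828.
A nonzero determinant means the columns are linearly independent.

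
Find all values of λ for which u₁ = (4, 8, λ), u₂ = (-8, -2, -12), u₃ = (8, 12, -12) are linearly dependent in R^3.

The vectors are dependent exactly when the determinant of the matrix with rows u₁, u₂, u₃ vanishes.
The determinant works out to -80*λ - 864.
Setting this to zero gives λ = -54/5.

λ = -54/5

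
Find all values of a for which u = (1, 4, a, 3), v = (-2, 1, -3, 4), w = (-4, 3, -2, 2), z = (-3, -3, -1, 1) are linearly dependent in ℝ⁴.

Place the vectors as rows of a 4×4 matrix; dependence ⇔ determinant zero.
The determinant works out to 64*a + 128.
Solving 64*a + 128 = 0 yields a = -2.

a = -2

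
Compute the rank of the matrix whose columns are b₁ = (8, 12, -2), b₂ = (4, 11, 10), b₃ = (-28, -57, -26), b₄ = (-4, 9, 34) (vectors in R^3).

Put the 3×4 matrix [b₁|b₂|b₃|b₄] into echelon form.
The echelon form has 2 nonzero rows, so the rank is 2.
(With 4 elements in a 3-dimensional space the rank is at most 3.)

2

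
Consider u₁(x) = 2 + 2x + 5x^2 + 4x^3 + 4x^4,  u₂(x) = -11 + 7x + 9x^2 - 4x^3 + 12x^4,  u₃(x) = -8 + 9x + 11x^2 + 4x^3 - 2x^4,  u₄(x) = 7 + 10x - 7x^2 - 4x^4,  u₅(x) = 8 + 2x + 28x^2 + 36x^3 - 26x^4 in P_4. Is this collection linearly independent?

linearly dependent

Write each element as a coordinate vector in ℝ⁵ using {1, x, …, x^4}.
Place the vectors as rows of a 5×5 matrix and reduce to echelon form.
The reduction yields 4 nonzero rows, so the rank is 4.
Since rank 4 < 5, the set is linearly dependent.
Indeed 3u₁ - 3u₂ + 3u₃ - u₄ - u₅ = 0.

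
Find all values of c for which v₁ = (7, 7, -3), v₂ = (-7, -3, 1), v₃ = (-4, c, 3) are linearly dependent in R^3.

c = -46/7

The vectors are dependent exactly when the determinant of the matrix with rows v₁, v₂, v₃ vanishes.
The determinant works out to 14*c + 92.
This vanishes exactly when c = -46/7.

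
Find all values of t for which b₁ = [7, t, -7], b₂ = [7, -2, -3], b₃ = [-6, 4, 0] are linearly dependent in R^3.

t = 14/9

The vectors are dependent exactly when the determinant of the matrix with rows b₁, b₂, b₃ vanishes.
Cofactor expansion gives det = 18*t - 28.
Solving 18*t - 28 = 0 yields t = 14/9.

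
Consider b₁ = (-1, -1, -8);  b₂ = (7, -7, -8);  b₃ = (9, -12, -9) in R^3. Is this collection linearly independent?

Place the vectors as rows of a 3×3 matrix and reduce to echelon form.
The reduction yields 3 nonzero rows, so the rank is 3.
Since rank = 3 (the number of vectors), the set is linearly independent.

linearly independent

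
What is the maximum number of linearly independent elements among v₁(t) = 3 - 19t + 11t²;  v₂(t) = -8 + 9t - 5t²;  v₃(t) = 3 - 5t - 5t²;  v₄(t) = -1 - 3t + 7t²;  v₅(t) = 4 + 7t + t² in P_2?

3

Use coordinates relative to {1, t, t²}.
Row-reduce the 5×3 matrix with these as rows.
The echelon form has 3 nonzero rows, so the rank is 3.
(With 5 elements in a 3-dimensional space the rank is at most 3.)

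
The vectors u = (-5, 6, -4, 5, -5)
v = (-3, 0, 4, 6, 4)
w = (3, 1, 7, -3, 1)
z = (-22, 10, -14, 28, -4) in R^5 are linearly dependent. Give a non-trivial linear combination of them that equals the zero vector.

2u + 2v - 2w - z = 0

Set up α₁u + … + α₄z = 0 and solve the homogeneous system.
A generator of the null space is (2, 2, -2, -1).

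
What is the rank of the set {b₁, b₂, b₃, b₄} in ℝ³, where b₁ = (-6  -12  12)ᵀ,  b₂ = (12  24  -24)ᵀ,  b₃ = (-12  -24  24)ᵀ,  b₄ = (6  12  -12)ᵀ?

Form the matrix with b₁, b₂, b₃, b₄ as columns and reduce.
Exactly 1 pivot survives; hence the rank is 1.
(With 4 elements in a 3-dimensional space the rank is at most 3.)

rank 1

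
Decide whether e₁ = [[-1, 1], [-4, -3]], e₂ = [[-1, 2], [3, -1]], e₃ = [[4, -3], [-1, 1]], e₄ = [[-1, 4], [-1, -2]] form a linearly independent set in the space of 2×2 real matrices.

Write each element as a coordinate vector in ℝ⁴ using {E₁₁, E₁₂, E₂₁, E₂₂}.
The matrix [e₁|e₂|e₃|e₄] has determinant 114.
A nonzero determinant means the columns are linearly independent.

linearly independent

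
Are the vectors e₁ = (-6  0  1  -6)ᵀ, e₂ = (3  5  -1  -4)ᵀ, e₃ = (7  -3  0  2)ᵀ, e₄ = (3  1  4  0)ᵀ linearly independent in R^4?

linearly independent

Form the 4×4 matrix with these as columns; its determinant is -1228.
A nonzero determinant means the columns are linearly independent.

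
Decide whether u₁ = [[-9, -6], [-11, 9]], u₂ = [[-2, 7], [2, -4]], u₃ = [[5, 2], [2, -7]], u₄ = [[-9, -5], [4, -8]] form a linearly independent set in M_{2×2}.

linearly independent

Take coordinates with respect to the standard basis {E₁₁, E₁₂, E₂₁, E₂₂}.
Row-reduce the matrix whose columns are u₁, u₂, u₃, u₄.
The reduction yields 4 nonzero rows, so the rank is 4.
Since rank = 4 (the number of vectors), the set is linearly independent.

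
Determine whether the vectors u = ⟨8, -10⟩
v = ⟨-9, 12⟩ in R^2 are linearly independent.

linearly independent

Place the vectors as rows of a 2×2 matrix and reduce to echelon form.
The reduction yields 2 nonzero rows, so the rank is 2.
Since rank = 2 (the number of vectors), the set is linearly independent.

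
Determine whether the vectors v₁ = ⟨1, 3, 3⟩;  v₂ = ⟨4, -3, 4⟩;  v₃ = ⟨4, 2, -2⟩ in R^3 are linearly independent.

Form the 3×3 matrix with these as columns; its determinant is 130.
A nonzero determinant means the columns are linearly independent.

linearly independent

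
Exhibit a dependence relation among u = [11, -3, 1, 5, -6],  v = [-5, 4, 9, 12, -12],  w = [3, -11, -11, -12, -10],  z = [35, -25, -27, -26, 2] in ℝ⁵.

2u - 2v + w - z = 0

Row-reduce the matrix with u, v, w, z as columns; the null space gives the coefficients.
A generator of the null space is (2, -2, 1, -1).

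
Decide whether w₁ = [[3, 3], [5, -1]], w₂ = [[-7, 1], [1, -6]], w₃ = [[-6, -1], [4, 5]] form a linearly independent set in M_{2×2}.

linearly independent

Take coordinates with respect to the standard basis {E₁₁, E₁₂, E₂₁, E₂₂}.
Place the vectors as rows of a 3×4 matrix and reduce to echelon form.
The reduction yields 3 nonzero rows, so the rank is 3.
Since rank = 3 (the number of vectors), the set is linearly independent.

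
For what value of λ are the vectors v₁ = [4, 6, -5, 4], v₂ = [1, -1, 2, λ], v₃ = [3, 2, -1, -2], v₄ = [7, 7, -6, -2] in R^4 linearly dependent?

λ = -34/11

The vectors are dependent exactly when the determinant of the matrix with rows v₁, v₂, v₃, v₄ vanishes.
The determinant works out to 11*λ + 34.
This vanishes exactly when λ = -34/11.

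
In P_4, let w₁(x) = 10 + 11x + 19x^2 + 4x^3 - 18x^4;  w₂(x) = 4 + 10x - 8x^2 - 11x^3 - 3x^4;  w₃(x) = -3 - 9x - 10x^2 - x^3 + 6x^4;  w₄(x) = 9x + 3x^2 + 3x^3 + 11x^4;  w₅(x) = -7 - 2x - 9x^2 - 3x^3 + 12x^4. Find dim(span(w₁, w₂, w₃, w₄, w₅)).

4

Pass to coordinate vectors with respect to the basis {1, x, …, x^4}.
Form the matrix with w₁, w₂, w₃, w₄, w₅ as columns and reduce.
Exactly 4 pivots survive; hence the rank is 4.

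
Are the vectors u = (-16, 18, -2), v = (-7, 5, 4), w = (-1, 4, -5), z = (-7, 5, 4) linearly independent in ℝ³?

There are 4 vectors in a 3-dimensional space, so they cannot be linearly independent.

linearly dependent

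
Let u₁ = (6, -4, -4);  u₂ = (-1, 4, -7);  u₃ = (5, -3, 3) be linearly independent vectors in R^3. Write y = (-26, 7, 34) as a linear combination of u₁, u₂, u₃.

y = -4u₁ - 3u₂ - u₃

Solve the system with u₁, u₂, u₃ as columns and y as the right-hand side.
Row-reducing the augmented matrix gives the unique coefficients (α₁, α₂, α₃) = (-4, -3, -1).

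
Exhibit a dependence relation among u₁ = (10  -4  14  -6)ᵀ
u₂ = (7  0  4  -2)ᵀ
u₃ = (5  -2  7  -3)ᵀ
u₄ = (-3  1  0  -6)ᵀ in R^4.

u₁ - 2u₃ = 0

Write the vectors as columns of a matrix and find a nonzero vector in its null space.
One solution (up to scaling) is (1, 0, -2, 0).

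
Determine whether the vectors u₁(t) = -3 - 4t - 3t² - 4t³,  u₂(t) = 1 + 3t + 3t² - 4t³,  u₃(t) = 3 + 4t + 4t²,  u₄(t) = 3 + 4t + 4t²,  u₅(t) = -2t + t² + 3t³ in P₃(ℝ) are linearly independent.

Take coordinates with respect to the standard basis {1, t, …, t³}.
There are 5 vectors in a 4-dimensional space, so they cannot be linearly independent.

linearly dependent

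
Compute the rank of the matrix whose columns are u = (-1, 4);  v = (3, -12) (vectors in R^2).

1

Form the matrix with u, v as columns and reduce.
Exactly 1 pivot survives; hence the rank is 1.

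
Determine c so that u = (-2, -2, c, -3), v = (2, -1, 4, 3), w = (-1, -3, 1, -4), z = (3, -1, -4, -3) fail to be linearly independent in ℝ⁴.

c = 13/11

Place the vectors as rows of a 4×4 matrix; dependence ⇔ determinant zero.
Expanding, det = 55*c - 65.
Setting this to zero gives c = 13/11.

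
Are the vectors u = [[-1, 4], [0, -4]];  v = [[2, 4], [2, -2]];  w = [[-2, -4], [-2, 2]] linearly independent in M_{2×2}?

linearly dependent

Write each element as a coordinate vector in ℝ⁴ using {E₁₁, E₁₂, E₂₁, E₂₂}.
Row-reduce the matrix whose columns are u, v, w.
The reduction yields 2 nonzero rows, so the rank is 2.
Since rank 2 < 3, the set is linearly dependent.
Indeed v + w = 0.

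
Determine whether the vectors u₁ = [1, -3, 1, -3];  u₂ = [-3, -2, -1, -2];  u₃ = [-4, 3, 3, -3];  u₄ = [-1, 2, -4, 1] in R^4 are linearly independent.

linearly independent

Form the 4×4 matrix with these as columns; its determinant is 269.
A nonzero determinant means the columns are linearly independent.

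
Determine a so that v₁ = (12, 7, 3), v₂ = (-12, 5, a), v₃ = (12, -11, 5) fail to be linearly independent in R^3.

The vectors are dependent exactly when the determinant of the matrix with rows v₁, v₂, v₃ vanishes.
The determinant works out to 216*a + 936.
This vanishes exactly when a = -13/3.

a = -13/3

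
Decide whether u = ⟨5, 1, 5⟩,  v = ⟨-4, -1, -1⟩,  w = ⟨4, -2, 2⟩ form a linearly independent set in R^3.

linearly independent

Form the 3×3 matrix with these as columns; its determinant is 44.
A nonzero determinant means the columns are linearly independent.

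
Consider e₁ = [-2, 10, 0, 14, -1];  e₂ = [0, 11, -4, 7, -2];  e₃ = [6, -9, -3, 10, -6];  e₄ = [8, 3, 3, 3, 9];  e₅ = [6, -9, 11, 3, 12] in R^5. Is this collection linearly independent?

The matrix [e₁|e₂|e₃|e₄|e₅] has determinant 0.
A zero determinant means the columns are linearly dependent.
Indeed e₁ - 2e₂ + e₄ - e₅ = 0.

linearly dependent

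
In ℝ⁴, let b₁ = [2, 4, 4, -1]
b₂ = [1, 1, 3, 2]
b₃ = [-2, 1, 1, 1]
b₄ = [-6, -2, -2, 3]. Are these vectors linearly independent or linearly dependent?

linearly dependent

Form the 4×4 matrix with these as columns; its determinant is 0.
A zero determinant means the columns are linearly dependent.
Indeed b₁ - 2b₃ + b₄ = 0.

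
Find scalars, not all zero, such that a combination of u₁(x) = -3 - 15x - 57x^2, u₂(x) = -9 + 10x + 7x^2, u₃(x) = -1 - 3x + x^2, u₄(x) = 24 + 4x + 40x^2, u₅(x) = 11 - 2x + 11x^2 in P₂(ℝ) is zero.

u₁ + 2u₂ + 3u₃ + u₄ = 0

Take coordinates with respect to {1, x, x^2}.
Set up α₁u₁ + … + α₅u₅ = 0 and solve the homogeneous system.
One solution (up to scaling) is (1, 2, 3, 1, 0).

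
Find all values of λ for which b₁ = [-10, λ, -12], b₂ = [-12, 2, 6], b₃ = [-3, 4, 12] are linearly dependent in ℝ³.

λ = -4

The vectors are dependent exactly when the determinant of the matrix with rows b₁, b₂, b₃ vanishes.
Expanding, det = 126*λ + 504.
Setting this to zero gives λ = -4.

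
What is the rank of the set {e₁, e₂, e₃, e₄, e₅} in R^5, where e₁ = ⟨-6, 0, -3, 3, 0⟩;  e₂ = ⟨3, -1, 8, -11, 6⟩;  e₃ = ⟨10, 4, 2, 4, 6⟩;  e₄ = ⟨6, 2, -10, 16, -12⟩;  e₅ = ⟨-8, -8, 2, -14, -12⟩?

3

Apply Gaussian elimination to the matrix whose rows are e₁, e₂, e₃, e₄, e₅.
The echelon form has 3 nonzero rows, so the rank is 3.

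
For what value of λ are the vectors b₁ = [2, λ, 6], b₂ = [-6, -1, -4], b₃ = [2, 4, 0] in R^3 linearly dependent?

λ = -25/2

The vectors are dependent exactly when the determinant of the matrix with rows b₁, b₂, b₃ vanishes.
Expanding, det = -8*λ - 100.
Solving -8*λ - 100 = 0 yields λ = -25/2.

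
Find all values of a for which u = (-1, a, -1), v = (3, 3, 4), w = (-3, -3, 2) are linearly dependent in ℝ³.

Place the vectors as rows of a 3×3 matrix; dependence ⇔ determinant zero.
Expanding, det = -18*a - 18.
This vanishes exactly when a = -1.

a = -1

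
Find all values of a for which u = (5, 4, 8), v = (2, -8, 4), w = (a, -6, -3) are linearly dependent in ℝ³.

a = -21/10

The set is linearly dependent precisely when det[u; v; w] = 0.
Expanding, det = 80*a + 168.
This vanishes exactly when a = -21/10.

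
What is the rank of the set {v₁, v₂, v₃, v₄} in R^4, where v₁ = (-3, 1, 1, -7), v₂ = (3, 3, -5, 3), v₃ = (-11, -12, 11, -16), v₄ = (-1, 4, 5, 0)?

3

Put the 4×4 matrix [v₁|v₂|v₃|v₄] into echelon form.
Exactly 3 pivots survive; hence the rank is 3.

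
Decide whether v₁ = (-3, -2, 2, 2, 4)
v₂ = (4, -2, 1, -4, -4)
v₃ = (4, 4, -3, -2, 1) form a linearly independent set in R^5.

linearly independent

Row-reduce the matrix whose columns are v₁, v₂, v₃.
The reduction yields 3 nonzero rows, so the rank is 3.
Since rank = 3 (the number of vectors), the set is linearly independent.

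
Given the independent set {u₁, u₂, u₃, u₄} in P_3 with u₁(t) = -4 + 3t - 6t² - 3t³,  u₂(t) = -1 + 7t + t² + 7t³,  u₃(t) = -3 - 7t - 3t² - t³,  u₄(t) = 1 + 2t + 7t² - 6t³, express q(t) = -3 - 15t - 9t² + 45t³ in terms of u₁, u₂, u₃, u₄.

Take coordinate vectors relative to {1, t, …, t³}.
Since u₁, u₂, u₃, u₄ are independent, the coefficients expressing q are uniquely determined by a linear system.
Row-reducing the augmented matrix gives the unique coefficients (α₁, …, α₄) = (-3, 3, 3, -3).

q = -3u₁ + 3u₂ + 3u₃ - 3u₄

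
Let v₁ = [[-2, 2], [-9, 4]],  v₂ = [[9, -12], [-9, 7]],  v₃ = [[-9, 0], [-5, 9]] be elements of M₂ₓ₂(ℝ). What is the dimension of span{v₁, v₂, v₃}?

Pass to coordinate vectors with respect to the basis {E₁₁, E₁₂, E₂₁, E₂₂}.
Put the 4×3 matrix [v₁|v₂|v₃] into echelon form.
Reduction leaves 3 leading entries, giving rank 3.

3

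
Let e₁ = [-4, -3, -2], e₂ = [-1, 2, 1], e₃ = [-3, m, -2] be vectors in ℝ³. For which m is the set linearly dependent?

Place the vectors as rows of a 3×3 matrix; dependence ⇔ determinant zero.
Expanding, det = 6*m + 19.
Setting this to zero gives m = -19/6.

m = -19/6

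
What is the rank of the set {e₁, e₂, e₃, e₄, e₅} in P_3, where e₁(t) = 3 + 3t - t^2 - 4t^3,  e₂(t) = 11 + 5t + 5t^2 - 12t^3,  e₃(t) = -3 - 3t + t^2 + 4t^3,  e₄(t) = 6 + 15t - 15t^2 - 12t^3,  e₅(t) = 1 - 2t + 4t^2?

Pass to coordinate vectors with respect to the basis {1, t, …, t^3}.
Form the matrix with e₁, e₂, e₃, e₄, e₅ as columns and reduce.
Reduction leaves 2 leading entries, giving rank 2.
(With 5 elements in a 4-dimensional space the rank is at most 4.)

2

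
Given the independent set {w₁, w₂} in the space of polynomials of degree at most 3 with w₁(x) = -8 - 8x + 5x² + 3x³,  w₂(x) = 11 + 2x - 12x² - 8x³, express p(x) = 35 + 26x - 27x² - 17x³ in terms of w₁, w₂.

p = -3w₁ + w₂

Take coordinate vectors relative to {1, x, …, x³}.
Solve the system with w₁, w₂ as columns and p as the right-hand side.
The system has the unique solution (a₁, a₂) = (-3, 1).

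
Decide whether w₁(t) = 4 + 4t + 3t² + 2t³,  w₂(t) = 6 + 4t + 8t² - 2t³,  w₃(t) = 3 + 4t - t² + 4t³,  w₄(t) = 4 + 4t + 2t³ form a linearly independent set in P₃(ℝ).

linearly dependent

Write each element as a coordinate vector in ℝ⁴ using {1, t, …, t³}.
The matrix [w₁|w₂|w₃|w₄] has determinant 0.
A zero determinant means the columns are linearly dependent.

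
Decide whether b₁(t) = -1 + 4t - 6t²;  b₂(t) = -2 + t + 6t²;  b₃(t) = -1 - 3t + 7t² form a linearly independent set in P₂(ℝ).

linearly independent

Take coordinates with respect to the standard basis {1, t, t²}.
Place the vectors as rows of a 3×3 matrix and reduce to echelon form.
The reduction yields 3 nonzero rows, so the rank is 3.
Since rank = 3 (the number of vectors), the set is linearly independent.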